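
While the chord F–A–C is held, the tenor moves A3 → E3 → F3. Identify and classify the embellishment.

E3 is an appoggiatura.

The harmony at that moment is F major triad (F, A, C); E3 is not a chord tone.
It is approached by leap down from A3 and left by step up to F3.
Leap in, step out — an appoggiatura.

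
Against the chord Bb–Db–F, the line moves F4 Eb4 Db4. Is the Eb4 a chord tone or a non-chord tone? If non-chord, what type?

Non-chord tone — a passing tone.

The harmony at that moment is Bb minor triad (Bb, Db, F); Eb4 is not a chord tone.
It is approached by step down from F4 and left by step down to Db4.
Step in, step out in the same direction — a passing tone.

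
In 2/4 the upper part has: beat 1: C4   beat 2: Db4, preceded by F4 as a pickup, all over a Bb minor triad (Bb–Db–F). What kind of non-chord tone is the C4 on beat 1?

Appoggiatura.

The harmony at that moment is Bb minor triad (Bb, Db, F); C4 is not a chord tone.
It is approached by leap down from F4 and left by step up to Db4.
Leap in, step out, metrically accented — an appoggiatura.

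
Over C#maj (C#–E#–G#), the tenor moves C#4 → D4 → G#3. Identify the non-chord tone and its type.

The harmony at that moment is C# major triad (C#, E#, G#); D4 is not a chord tone.
It is approached by step up from C#4 and left by leap down to G#3.
Step in, leap out — an escape tone.

D4 is an escape tone.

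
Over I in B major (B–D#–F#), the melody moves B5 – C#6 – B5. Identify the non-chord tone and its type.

The harmony at that moment is B major triad (B, D#, F#); C#6 is not a chord tone.
It is approached by step up from B5 and left by step down to B5.
Step away and step back to the same note — a neighbor tone (upper neighbor).

C#6 is a neighbor tone.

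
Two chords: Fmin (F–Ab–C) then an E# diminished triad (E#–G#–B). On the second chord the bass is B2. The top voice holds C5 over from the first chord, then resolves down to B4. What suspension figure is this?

At the second chord the bass is B2. The suspended C5 lies a ninth above the bass; after resolving down by step to B4, the interval above the bass becomes an octave.
Suspension figures are named by those two intervals: 9–8.

9–8 suspension.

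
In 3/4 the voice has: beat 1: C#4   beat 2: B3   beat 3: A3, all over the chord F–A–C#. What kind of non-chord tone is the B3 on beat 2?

Passing tone.

The harmony at that moment is F augmented triad (F, A, C#); B3 is not a chord tone.
It is approached by step down from C#4 and left by step down to A3.
Step in, step out in the same direction — a passing tone.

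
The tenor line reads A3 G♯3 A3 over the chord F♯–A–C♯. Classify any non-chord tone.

The harmony at that moment is F♯ minor triad (F♯, A, C♯); G♯3 is not a chord tone.
It is approached by step down from A3 and left by step up to A3.
Step away and step back to the same note — a neighbor tone (lower neighbor).

G♯3 is a neighbor tone.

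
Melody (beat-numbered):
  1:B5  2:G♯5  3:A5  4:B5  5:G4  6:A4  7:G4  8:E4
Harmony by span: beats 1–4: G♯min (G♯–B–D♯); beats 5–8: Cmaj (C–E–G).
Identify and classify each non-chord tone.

The harmony at that moment is G♯ minor triad (G♯, B, D♯); A5 is not a chord tone.
It is approached by step up from G♯5 and left by step up to B5.
Step in, step out in the same direction — a passing tone.
The harmony at that moment is C major triad (C, E, G); A4 is not a chord tone.
It is approached by step up from G4 and left by step down to G4.
Step away and step back to the same note — a neighbor tone (upper neighbor).

A5 (beat 3) — passing tone; A4 (beat 6) — neighbor tone.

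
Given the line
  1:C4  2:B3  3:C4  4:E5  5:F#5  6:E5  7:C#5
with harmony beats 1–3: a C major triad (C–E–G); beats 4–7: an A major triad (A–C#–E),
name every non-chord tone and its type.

The harmony at that moment is C major triad (C, E, G); B3 is not a chord tone.
It is approached by step down from C4 and left by step up to C4.
Step away and step back to the same note — a neighbor tone (lower neighbor).
The harmony at that moment is A major triad (A, C#, E); F#5 is not a chord tone.
It is approached by step up from E5 and left by step down to E5.
Step away and step back to the same note — a neighbor tone (upper neighbor).

B3 (beat 2) — neighbor tone; F#5 (beat 5) — neighbor tone.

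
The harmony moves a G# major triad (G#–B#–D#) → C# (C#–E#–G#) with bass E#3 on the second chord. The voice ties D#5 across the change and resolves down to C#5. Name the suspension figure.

7–6 suspension.

At the second chord the bass is E#3. The suspended D#5 lies a seventh above the bass; after resolving down by step to C#5, the interval above the bass becomes a sixth.
Suspension figures are named by those two intervals: 7–6.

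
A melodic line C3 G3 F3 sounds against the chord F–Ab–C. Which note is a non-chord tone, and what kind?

G3 is an appoggiatura.

The harmony at that moment is F minor triad (F, Ab, C); G3 is not a chord tone.
It is approached by leap up from C3 and left by step down to F3.
Leap in, step out — an appoggiatura.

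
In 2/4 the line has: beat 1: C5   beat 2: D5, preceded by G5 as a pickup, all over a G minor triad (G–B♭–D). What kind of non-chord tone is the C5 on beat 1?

Appoggiatura.

The harmony at that moment is G minor triad (G, B♭, D); C5 is not a chord tone.
It is approached by leap down from G5 and left by step up to D5.
Leap in, step out, metrically accented — an appoggiatura.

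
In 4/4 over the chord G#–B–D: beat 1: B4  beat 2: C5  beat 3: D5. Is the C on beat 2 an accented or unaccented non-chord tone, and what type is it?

Unaccented passing tone.

The harmony at that moment is G# diminished triad (G#, B, D); C5 is not a chord tone.
It is approached by step up from B4 and left by step up to D5.
Step in, step out in the same direction — a passing tone.
It falls on a weak beat, so it is unaccented.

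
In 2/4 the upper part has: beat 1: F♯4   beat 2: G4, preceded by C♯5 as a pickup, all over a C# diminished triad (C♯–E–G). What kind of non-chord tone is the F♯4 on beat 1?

The harmony at that moment is C♯ diminished triad (C♯, E, G); F♯4 is not a chord tone.
It is approached by leap down from C♯5 and left by step up to G4.
Leap in, step out, metrically accented — an appoggiatura.

Appoggiatura.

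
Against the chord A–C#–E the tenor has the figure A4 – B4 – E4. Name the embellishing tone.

B4 is an escape tone.

The harmony at that moment is A major triad (A, C#, E); B4 is not a chord tone.
It is approached by step up from A4 and left by leap down to E4.
Step in, leap out — an escape tone.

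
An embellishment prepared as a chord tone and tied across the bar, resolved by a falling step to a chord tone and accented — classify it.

Approach: by preparation — the pitch is first a chord tone, then held (tied or repeated) while the harmony changes under it. Departure: down by step. Metric position: strong.
A prepared dissonance that resolves downward by step — a suspension. (The same figure resolving upward would be a retardation.)

Suspension.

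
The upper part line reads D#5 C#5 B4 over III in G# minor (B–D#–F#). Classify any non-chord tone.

C#5 is a passing tone.

The harmony at that moment is B major triad (B, D#, F#); C#5 is not a chord tone.
It is approached by step down from D#5 and left by step down to B4.
Step in, step out in the same direction — a passing tone.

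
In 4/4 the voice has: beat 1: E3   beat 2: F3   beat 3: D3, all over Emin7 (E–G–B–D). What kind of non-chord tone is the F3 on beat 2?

The harmony at that moment is E minor seventh chord (E, G, B, D); F3 is not a chord tone.
It is approached by step up from E3 and left by leap down to D3.
Step in, leap out, on a weak beat — an escape tone.

Escape tone.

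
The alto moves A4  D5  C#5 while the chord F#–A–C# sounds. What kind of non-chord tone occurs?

The harmony at that moment is F# minor triad (F#, A, C#); D5 is not a chord tone.
It is approached by leap up from A4 and left by step down to C#5.
Leap in, step out — an appoggiatura.

D5 is an appoggiatura.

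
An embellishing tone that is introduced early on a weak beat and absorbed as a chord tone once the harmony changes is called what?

Anticipation.

Approach: ahead of the chord change (typically by step), so it is dissonant against the current harmony. Departure: none — the same pitch is restated or held and is a chord tone of the new harmony.
Dissonant first, consonant once the harmony catches up: the note simply arrives early — an anticipation. (The reverse timing, consonant first and dissonant after the change, would be a suspension or retardation.)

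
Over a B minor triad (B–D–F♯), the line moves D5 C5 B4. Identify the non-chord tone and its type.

C5 is a passing tone.

The harmony at that moment is B minor triad (B, D, F♯); C5 is not a chord tone.
It is approached by step down from D5 and left by step down to B4.
Step in, step out in the same direction — a passing tone.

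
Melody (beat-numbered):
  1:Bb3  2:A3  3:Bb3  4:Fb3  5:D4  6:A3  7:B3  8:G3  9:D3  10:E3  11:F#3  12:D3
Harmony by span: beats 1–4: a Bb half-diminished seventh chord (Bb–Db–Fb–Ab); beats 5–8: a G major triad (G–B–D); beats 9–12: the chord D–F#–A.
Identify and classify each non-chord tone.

The harmony at that moment is Bb half-diminished seventh chord (Bb, Db, Fb, Ab); A3 is not a chord tone.
It is approached by step down from Bb3 and left by step up to Bb3.
Step away and step back to the same note — a neighbor tone (lower neighbor).
The harmony at that moment is G major triad (G, B, D); A3 is not a chord tone.
It is approached by leap down from D4 and left by step up to B3.
Leap in, step out — an appoggiatura.
The harmony at that moment is D major triad (D, F#, A); E3 is not a chord tone.
It is approached by step up from D3 and left by step up to F#3.
Step in, step out in the same direction — a passing tone.

A3 (beat 2) — neighbor tone; A3 (beat 6) — appoggiatura; E3 (beat 10) — passing tone.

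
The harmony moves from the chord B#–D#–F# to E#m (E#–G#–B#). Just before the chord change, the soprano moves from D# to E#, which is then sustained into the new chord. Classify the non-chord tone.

E# is an anticipation.

The harmony at that moment is B# diminished triad (B#, D#, F#); E# is not a chord tone.
It is approached by step up from D# and then sustained as the same pitch into the next harmony.
Arriving early and becoming a chord tone when the harmony changes — an anticipation.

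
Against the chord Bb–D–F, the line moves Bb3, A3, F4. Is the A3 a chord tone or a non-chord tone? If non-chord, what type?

Non-chord tone — an escape tone.

The harmony at that moment is Bb major triad (Bb, D, F); A3 is not a chord tone.
It is approached by step down from Bb3 and left by leap up to F4.
Step in, leap out — an escape tone.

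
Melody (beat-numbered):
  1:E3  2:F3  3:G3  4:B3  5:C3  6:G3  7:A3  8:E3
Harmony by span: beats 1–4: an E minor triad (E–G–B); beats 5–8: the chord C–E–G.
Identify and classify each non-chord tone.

F3 (beat 2) — passing tone; A3 (beat 7) — escape tone.

The harmony at that moment is E minor triad (E, G, B); F3 is not a chord tone.
It is approached by step up from E3 and left by step up to G3.
Step in, step out in the same direction — a passing tone.
The harmony at that moment is C major triad (C, E, G); A3 is not a chord tone.
It is approached by step up from G3 and left by leap down to E3.
Step in, leap out — an escape tone.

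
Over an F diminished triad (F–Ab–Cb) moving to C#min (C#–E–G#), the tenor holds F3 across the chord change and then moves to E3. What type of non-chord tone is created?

The harmony at that moment is C# minor triad (C#, E, G#); F3 is not a chord tone.
It is held over (the same pitch as the preceding F3) and left by step down to E3.
Held over from the previous chord and resolving down by step — a suspension.

F3 is a suspension.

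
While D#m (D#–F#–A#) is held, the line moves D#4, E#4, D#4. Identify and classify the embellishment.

The harmony at that moment is D# minor triad (D#, F#, A#); E#4 is not a chord tone.
It is approached by step up from D#4 and left by step down to D#4.
Step away and step back to the same note — a neighbor tone (upper neighbor).

E#4 is a neighbor tone.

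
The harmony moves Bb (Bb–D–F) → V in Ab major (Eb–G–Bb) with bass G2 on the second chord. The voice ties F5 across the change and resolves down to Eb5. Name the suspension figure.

At the second chord the bass is G2. The suspended F5 lies a seventh above the bass; after resolving down by step to Eb5, the interval above the bass becomes a sixth.
Suspension figures are named by those two intervals: 7–6.

7–6 suspension.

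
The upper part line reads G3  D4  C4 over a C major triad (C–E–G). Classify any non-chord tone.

D4 is an appoggiatura.

The harmony at that moment is C major triad (C, E, G); D4 is not a chord tone.
It is approached by leap up from G3 and left by step down to C4.
Leap in, step out — an appoggiatura.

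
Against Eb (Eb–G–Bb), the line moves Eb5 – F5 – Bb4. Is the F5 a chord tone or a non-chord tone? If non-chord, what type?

Non-chord tone — an escape tone.

The harmony at that moment is Eb major triad (Eb, G, Bb); F5 is not a chord tone.
It is approached by step up from Eb5 and left by leap down to Bb4.
Step in, leap out — an escape tone.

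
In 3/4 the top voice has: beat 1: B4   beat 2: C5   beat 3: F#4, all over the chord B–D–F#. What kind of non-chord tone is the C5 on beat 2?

Escape tone.

The harmony at that moment is B minor triad (B, D, F#); C5 is not a chord tone.
It is approached by step up from B4 and left by leap down to F#4.
Step in, leap out, on a weak beat — an escape tone.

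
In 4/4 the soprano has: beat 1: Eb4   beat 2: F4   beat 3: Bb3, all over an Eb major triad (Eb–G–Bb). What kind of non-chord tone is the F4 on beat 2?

The harmony at that moment is Eb major triad (Eb, G, Bb); F4 is not a chord tone.
It is approached by step up from Eb4 and left by leap down to Bb3.
Step in, leap out, on a weak beat — an escape tone.

Escape tone.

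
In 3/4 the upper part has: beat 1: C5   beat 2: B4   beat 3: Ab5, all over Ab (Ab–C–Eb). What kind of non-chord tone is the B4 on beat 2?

The harmony at that moment is Ab major triad (Ab, C, Eb); B4 is not a chord tone.
It is approached by step down from C5 and left by leap up to Ab5.
Step in, leap out, on a weak beat — an escape tone.

Escape tone.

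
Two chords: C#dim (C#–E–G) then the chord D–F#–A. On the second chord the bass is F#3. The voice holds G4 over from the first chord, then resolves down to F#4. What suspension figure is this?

At the second chord the bass is F#3. The suspended G4 lies a ninth above the bass; after resolving down by step to F#4, the interval above the bass becomes an octave.
Suspension figures are named by those two intervals: 9–8.

9–8 suspension.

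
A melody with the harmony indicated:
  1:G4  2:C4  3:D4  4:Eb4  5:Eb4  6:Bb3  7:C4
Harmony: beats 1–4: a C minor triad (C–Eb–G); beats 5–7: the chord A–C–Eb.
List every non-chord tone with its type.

D4 (beat 3) — passing tone; Bb3 (beat 6) — appoggiatura.

The harmony at that moment is C minor triad (C, Eb, G); D4 is not a chord tone.
It is approached by step up from C4 and left by step up to Eb4.
Step in, step out in the same direction — a passing tone.
The harmony at that moment is A diminished triad (A, C, Eb); Bb3 is not a chord tone.
It is approached by leap down from Eb4 and left by step up to C4.
Leap in, step out — an appoggiatura.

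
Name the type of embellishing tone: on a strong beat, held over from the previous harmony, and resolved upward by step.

Retardation.

Approach: by preparation — the pitch is first a chord tone, then held (tied or repeated) while the harmony changes under it. Departure: up by step. Metric position: strong.
A prepared dissonance that resolves upward by step — a retardation. (The same figure resolving downward would be a suspension.)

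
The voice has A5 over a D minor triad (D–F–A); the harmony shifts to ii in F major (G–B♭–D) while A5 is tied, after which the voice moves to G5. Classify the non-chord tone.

A5 is a suspension.

The harmony at that moment is G minor triad (G, B♭, D); A5 is not a chord tone.
It is held over (the same pitch as the preceding A5) and left by step down to G5.
Held over from the previous chord and resolving down by step — a suspension.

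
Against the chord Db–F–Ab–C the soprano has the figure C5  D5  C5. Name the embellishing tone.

D5 is a neighbor tone.

The harmony at that moment is Db major seventh chord (Db, F, Ab, C); D5 is not a chord tone.
It is approached by step up from C5 and left by step down to C5.
Step away and step back to the same note — a neighbor tone (upper neighbor).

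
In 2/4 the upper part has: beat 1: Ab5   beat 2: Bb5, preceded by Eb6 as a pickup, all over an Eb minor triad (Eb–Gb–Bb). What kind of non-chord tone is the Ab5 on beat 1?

Appoggiatura.

The harmony at that moment is Eb minor triad (Eb, Gb, Bb); Ab5 is not a chord tone.
It is approached by leap down from Eb6 and left by step up to Bb5.
Leap in, step out, metrically accented — an appoggiatura.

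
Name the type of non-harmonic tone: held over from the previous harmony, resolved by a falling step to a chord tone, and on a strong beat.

Approach: by preparation — the pitch is first a chord tone, then held (tied or repeated) while the harmony changes under it. Departure: down by step. Metric position: strong.
A prepared dissonance that resolves downward by step — a suspension. (The same figure resolving upward would be a retardation.)

Suspension.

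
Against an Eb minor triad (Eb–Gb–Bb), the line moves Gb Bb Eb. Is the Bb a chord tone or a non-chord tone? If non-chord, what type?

Chord tone (the fifth of Eb minor triad).

Eb minor triad contains Eb, Gb, Bb; Bb is the fifth, so it is a chord tone.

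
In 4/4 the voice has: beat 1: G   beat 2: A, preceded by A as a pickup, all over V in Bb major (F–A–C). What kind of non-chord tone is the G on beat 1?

Lower neighbor tone.

The harmony at that moment is F major triad (F, A, C); G is not a chord tone.
It is approached by step down from A and left by step up to A.
Step away and step back to the same note — a neighbor tone (lower neighbor).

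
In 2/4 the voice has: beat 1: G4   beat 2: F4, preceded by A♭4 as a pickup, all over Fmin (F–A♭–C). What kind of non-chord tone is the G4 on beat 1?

Passing tone.

The harmony at that moment is F minor triad (F, A♭, C); G4 is not a chord tone.
It is approached by step down from A♭4 and left by step down to F4.
Step in, step out in the same direction — a passing tone.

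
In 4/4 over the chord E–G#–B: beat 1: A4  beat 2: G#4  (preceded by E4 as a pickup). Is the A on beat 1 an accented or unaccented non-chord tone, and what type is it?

The harmony at that moment is E major triad (E, G#, B); A4 is not a chord tone.
It is approached by leap up from E4 and left by step down to G#4.
Leap in, step out — an appoggiatura.
It falls on the downbeat, so it is accented.

Accented appoggiatura.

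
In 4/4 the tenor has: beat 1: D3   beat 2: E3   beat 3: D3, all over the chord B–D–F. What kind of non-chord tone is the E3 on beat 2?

The harmony at that moment is B diminished triad (B, D, F); E3 is not a chord tone.
It is approached by step up from D3 and left by step down to D3.
Step away and step back to the same note — a neighbor tone (upper neighbor).

Upper neighbor tone.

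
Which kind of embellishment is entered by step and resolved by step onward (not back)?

Passing tone.

Approach: by step. Departure: by step, continuing in the same direction.
Stepwise on both sides with no change of direction means the note fills in the space between two different chord tones — a passing tone. (Had it turned back to its starting note it would be a neighbor tone instead.)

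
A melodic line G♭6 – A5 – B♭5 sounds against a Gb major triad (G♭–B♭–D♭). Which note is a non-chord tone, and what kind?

The harmony at that moment is G♭ major triad (G♭, B♭, D♭); A5 is not a chord tone.
It is approached by leap down from G♭6 and left by step up to B♭5.
Leap in, step out — an appoggiatura.

A5 is an appoggiatura.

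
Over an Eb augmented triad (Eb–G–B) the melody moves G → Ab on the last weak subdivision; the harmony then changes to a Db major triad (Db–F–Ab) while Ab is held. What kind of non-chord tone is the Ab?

The harmony at that moment is Eb augmented triad (Eb, G, B); Ab is not a chord tone.
It is approached by step up from G and then sustained as the same pitch into the next harmony.
Arriving early and becoming a chord tone when the harmony changes — an anticipation.

Ab is an anticipation.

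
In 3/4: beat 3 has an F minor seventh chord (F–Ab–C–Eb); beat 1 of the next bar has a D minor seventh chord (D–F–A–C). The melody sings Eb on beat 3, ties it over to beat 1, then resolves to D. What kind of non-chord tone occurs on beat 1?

Suspension.

The harmony at that moment is D minor seventh chord (D, F, A, C); Eb is not a chord tone.
It is held over (the same pitch as the preceding Eb) and left by step down to D.
Held over from the previous chord and resolving down by step — a suspension.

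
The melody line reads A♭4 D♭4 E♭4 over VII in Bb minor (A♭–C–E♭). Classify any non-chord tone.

The harmony at that moment is A♭ major triad (A♭, C, E♭); D♭4 is not a chord tone.
It is approached by leap down from A♭4 and left by step up to E♭4.
Leap in, step out — an appoggiatura.

D♭4 is an appoggiatura.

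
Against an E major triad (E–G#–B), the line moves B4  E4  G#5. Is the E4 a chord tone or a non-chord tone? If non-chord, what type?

Chord tone (the root of E major triad).

E major triad contains E, G#, B; E is the root, so it is a chord tone.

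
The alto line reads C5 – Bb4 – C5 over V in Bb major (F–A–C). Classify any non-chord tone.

The harmony at that moment is F major triad (F, A, C); Bb4 is not a chord tone.
It is approached by step down from C5 and left by step up to C5.
Step away and step back to the same note — a neighbor tone (lower neighbor).

Bb4 is a neighbor tone.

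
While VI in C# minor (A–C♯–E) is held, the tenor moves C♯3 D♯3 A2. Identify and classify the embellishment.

D♯3 is an escape tone.

The harmony at that moment is A major triad (A, C♯, E); D♯3 is not a chord tone.
It is approached by step up from C♯3 and left by leap down to A2.
Step in, leap out — an escape tone.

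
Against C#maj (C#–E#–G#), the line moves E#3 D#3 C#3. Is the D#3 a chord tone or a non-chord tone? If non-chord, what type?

The harmony at that moment is C# major triad (C#, E#, G#); D#3 is not a chord tone.
It is approached by step down from E#3 and left by step down to C#3.
Step in, step out in the same direction — a passing tone.

Non-chord tone — a passing tone.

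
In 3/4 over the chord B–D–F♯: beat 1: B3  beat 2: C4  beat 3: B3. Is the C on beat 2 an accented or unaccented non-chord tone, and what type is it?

The harmony at that moment is B minor triad (B, D, F♯); C4 is not a chord tone.
It is approached by step up from B3 and left by step down to B3.
Step away and step back to the same note — a neighbor tone (upper neighbor).
It falls on a weak beat, so it is unaccented.

Unaccented neighbor tone.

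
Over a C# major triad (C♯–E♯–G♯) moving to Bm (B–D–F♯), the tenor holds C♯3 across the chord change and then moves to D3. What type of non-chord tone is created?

C♯3 is a retardation.

The harmony at that moment is B minor triad (B, D, F♯); C♯3 is not a chord tone.
It is held over (the same pitch as the preceding C♯3) and left by step up to D3.
Held over from the previous chord and resolving up by step — a retardation.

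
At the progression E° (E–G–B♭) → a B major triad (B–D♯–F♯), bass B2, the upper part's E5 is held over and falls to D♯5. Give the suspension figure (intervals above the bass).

4–3 suspension.

At the second chord the bass is B2. The suspended E5 lies a fourth above the bass; after resolving down by step to D♯5, the interval above the bass becomes a third.
Suspension figures are named by those two intervals: 4–3.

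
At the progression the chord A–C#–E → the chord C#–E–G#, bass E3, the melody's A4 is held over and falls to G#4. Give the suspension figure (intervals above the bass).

4–3 suspension.

At the second chord the bass is E3. The suspended A4 lies a fourth above the bass; after resolving down by step to G#4, the interval above the bass becomes a third.
Suspension figures are named by those two intervals: 4–3.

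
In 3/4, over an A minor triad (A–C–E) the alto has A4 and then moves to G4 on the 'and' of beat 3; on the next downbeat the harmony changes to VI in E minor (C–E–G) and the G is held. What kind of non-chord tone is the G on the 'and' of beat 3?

The harmony at that moment is A minor triad (A, C, E); G4 is not a chord tone.
It is approached by step down from A4 and then sustained as the same pitch into the next harmony.
Arriving early and becoming a chord tone when the harmony changes — an anticipation.

Anticipation.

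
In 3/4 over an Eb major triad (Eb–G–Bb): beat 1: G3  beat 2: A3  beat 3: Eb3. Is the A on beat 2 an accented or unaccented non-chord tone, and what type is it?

The harmony at that moment is Eb major triad (Eb, G, Bb); A3 is not a chord tone.
It is approached by step up from G3 and left by leap down to Eb3.
Step in, leap out — an escape tone.
It falls on a weak beat, so it is unaccented.

Unaccented escape tone.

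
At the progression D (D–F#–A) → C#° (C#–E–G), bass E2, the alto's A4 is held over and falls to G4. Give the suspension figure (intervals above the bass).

4–3 suspension.

At the second chord the bass is E2. The suspended A4 lies a fourth above the bass; after resolving down by step to G4, the interval above the bass becomes a third.
Suspension figures are named by those two intervals: 4–3.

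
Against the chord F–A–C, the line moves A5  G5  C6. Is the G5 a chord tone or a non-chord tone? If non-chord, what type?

Non-chord tone — an escape tone.

The harmony at that moment is F major triad (F, A, C); G5 is not a chord tone.
It is approached by step down from A5 and left by leap up to C6.
Step in, leap out — an escape tone.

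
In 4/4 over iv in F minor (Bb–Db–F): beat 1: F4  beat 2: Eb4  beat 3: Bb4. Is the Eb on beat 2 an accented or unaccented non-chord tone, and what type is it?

The harmony at that moment is Bb minor triad (Bb, Db, F); Eb4 is not a chord tone.
It is approached by step down from F4 and left by leap up to Bb4.
Step in, leap out — an escape tone.
It falls on a weak beat, so it is unaccented.

Unaccented escape tone.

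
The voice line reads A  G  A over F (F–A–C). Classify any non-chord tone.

The harmony at that moment is F major triad (F, A, C); G is not a chord tone.
It is approached by step down from A and left by step up to A.
Step away and step back to the same note — a neighbor tone (lower neighbor).

G is a neighbor tone.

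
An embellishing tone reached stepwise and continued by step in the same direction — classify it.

Passing tone.

Approach: by step. Departure: by step, continuing in the same direction.
Stepwise on both sides with no change of direction means the note fills in the space between two different chord tones — a passing tone. (Had it turned back to its starting note it would be a neighbor tone instead.)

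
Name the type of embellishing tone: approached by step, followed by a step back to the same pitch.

Approach: by step. Departure: by step in the opposite direction, back to the starting pitch.
Stepwise on both sides but reversing to return to the same chord tone — a neighbor tone. (Had it continued onward in the same direction it would be a passing tone instead.)

Neighbor tone.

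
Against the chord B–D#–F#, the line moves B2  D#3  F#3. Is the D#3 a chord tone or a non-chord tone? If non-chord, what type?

B major triad contains B, D#, F#; D# is the third, so it is a chord tone.

Chord tone (the third of B major triad).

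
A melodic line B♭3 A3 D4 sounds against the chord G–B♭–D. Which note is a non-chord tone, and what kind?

A3 is an escape tone.

The harmony at that moment is G minor triad (G, B♭, D); A3 is not a chord tone.
It is approached by step down from B♭3 and left by leap up to D4.
Step in, leap out — an escape tone.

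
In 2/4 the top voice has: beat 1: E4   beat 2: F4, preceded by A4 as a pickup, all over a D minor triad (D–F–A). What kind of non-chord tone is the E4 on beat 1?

Appoggiatura.

The harmony at that moment is D minor triad (D, F, A); E4 is not a chord tone.
It is approached by leap down from A4 and left by step up to F4.
Leap in, step out, metrically accented — an appoggiatura.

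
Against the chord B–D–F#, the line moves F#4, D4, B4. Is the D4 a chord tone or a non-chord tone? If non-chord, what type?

B minor triad contains B, D, F#; D is the third, so it is a chord tone.

Chord tone (the third of B minor triad).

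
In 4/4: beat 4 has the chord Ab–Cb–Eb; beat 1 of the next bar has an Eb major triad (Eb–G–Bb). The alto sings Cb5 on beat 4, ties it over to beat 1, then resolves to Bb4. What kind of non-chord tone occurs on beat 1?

The harmony at that moment is Eb major triad (Eb, G, Bb); Cb5 is not a chord tone.
It is held over (the same pitch as the preceding Cb5) and left by step down to Bb4.
Held over from the previous chord and resolving down by step — a suspension.

Suspension.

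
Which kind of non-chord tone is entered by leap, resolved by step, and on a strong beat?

Appoggiatura.

Approach: by leap. Departure: by step. Metric position: strong.
Leap in, step out, in a metrically strong position — an appoggiatura. (It is the mirror image of the escape tone, which steps in and leaps out from a weak position.)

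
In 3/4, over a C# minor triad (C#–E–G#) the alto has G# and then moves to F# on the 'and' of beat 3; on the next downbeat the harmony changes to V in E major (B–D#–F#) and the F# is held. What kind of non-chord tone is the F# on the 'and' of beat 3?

Anticipation.

The harmony at that moment is C# minor triad (C#, E, G#); F# is not a chord tone.
It is approached by step down from G# and then sustained as the same pitch into the next harmony.
Arriving early and becoming a chord tone when the harmony changes — an anticipation.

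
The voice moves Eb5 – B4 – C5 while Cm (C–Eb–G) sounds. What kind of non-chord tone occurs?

The harmony at that moment is C minor triad (C, Eb, G); B4 is not a chord tone.
It is approached by leap down from Eb5 and left by step up to C5.
Leap in, step out — an appoggiatura.

B4 is an appoggiatura.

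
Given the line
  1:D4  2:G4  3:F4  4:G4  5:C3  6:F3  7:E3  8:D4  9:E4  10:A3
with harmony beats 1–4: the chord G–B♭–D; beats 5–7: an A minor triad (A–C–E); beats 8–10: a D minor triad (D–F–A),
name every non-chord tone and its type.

F4 (beat 3) — neighbor tone; F3 (beat 6) — appoggiatura; E4 (beat 9) — escape tone.

The harmony at that moment is G minor triad (G, B♭, D); F4 is not a chord tone.
It is approached by step down from G4 and left by step up to G4.
Step away and step back to the same note — a neighbor tone (lower neighbor).
The harmony at that moment is A minor triad (A, C, E); F3 is not a chord tone.
It is approached by leap up from C3 and left by step down to E3.
Leap in, step out — an appoggiatura.
The harmony at that moment is D minor triad (D, F, A); E4 is not a chord tone.
It is approached by step up from D4 and left by leap down to A3.
Step in, leap out — an escape tone.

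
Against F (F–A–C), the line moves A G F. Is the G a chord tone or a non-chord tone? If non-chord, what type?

The harmony at that moment is F major triad (F, A, C); G is not a chord tone.
It is approached by step down from A and left by step down to F.
Step in, step out in the same direction — a passing tone.

Non-chord tone — a passing tone.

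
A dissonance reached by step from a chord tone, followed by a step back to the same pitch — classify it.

Approach: by step. Departure: by step in the opposite direction, back to the starting pitch.
Stepwise on both sides but reversing to return to the same chord tone — a neighbor tone. (Had it continued onward in the same direction it would be a passing tone instead.)

Neighbor tone.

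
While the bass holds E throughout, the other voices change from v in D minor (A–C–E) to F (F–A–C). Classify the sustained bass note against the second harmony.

The harmony at that moment is F major triad (F, A, C); E is not a chord tone.
It is held over (the same pitch as the preceding E) and then sustained as the same pitch into the next harmony.
Sustained through a change of harmony — a pedal tone.

Pedal tone (pedal point).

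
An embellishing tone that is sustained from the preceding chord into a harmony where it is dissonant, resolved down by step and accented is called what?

Approach: by preparation — the pitch is first a chord tone, then held (tied or repeated) while the harmony changes under it. Departure: down by step. Metric position: strong.
A prepared dissonance that resolves downward by step — a suspension. (The same figure resolving upward would be a retardation.)

Suspension.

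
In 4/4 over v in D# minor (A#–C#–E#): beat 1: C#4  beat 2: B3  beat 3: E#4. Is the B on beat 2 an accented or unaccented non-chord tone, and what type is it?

The harmony at that moment is A# minor triad (A#, C#, E#); B3 is not a chord tone.
It is approached by step down from C#4 and left by leap up to E#4.
Step in, leap out — an escape tone.
It falls on a weak beat, so it is unaccented.

Unaccented escape tone.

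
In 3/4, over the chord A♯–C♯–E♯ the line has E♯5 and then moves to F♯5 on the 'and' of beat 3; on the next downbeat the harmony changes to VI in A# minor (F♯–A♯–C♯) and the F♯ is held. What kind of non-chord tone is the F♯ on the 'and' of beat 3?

The harmony at that moment is A♯ minor triad (A♯, C♯, E♯); F♯5 is not a chord tone.
It is approached by step up from E♯5 and then sustained as the same pitch into the next harmony.
Arriving early and becoming a chord tone when the harmony changes — an anticipation.

Anticipation.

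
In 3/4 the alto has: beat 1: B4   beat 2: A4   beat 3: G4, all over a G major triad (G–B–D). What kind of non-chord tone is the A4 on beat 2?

Passing tone.

The harmony at that moment is G major triad (G, B, D); A4 is not a chord tone.
It is approached by step down from B4 and left by step down to G4.
Step in, step out in the same direction — a passing tone.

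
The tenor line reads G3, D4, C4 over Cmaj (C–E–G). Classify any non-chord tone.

The harmony at that moment is C major triad (C, E, G); D4 is not a chord tone.
It is approached by leap up from G3 and left by step down to C4.
Leap in, step out — an appoggiatura.

D4 is an appoggiatura.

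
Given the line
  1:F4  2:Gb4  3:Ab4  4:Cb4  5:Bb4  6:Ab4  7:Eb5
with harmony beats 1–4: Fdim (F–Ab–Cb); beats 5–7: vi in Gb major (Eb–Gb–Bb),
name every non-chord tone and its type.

Gb4 (beat 2) — passing tone; Ab4 (beat 6) — escape tone.

The harmony at that moment is F diminished triad (F, Ab, Cb); Gb4 is not a chord tone.
It is approached by step up from F4 and left by step up to Ab4.
Step in, step out in the same direction — a passing tone.
The harmony at that moment is Eb minor triad (Eb, Gb, Bb); Ab4 is not a chord tone.
It is approached by step down from Bb4 and left by leap up to Eb5.
Step in, leap out — an escape tone.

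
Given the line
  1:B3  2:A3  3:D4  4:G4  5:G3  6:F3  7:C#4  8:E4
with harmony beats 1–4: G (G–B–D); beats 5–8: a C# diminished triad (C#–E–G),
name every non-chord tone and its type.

A3 (beat 2) — escape tone; F3 (beat 6) — escape tone.

The harmony at that moment is G major triad (G, B, D); A3 is not a chord tone.
It is approached by step down from B3 and left by leap up to D4.
Step in, leap out — an escape tone.
The harmony at that moment is C# diminished triad (C#, E, G); F3 is not a chord tone.
It is approached by step down from G3 and left by leap up to C#4.
Step in, leap out — an escape tone.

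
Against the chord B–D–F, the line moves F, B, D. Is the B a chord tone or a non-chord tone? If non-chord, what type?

B diminished triad contains B, D, F; B is the root, so it is a chord tone.

Chord tone (the root of B diminished triad).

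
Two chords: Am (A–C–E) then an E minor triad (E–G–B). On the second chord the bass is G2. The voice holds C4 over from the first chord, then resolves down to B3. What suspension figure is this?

At the second chord the bass is G2. The suspended C4 lies a fourth above the bass; after resolving down by step to B3, the interval above the bass becomes a third.
Suspension figures are named by those two intervals: 4–3.

4–3 suspension.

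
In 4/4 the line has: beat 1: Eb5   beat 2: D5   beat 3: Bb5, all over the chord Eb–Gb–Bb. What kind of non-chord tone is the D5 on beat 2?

Escape tone.

The harmony at that moment is Eb minor triad (Eb, Gb, Bb); D5 is not a chord tone.
It is approached by step down from Eb5 and left by leap up to Bb5.
Step in, leap out, on a weak beat — an escape tone.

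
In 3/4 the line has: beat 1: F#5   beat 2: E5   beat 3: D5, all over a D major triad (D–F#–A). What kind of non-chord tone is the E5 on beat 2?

The harmony at that moment is D major triad (D, F#, A); E5 is not a chord tone.
It is approached by step down from F#5 and left by step down to D5.
Step in, step out in the same direction — a passing tone.

Passing tone.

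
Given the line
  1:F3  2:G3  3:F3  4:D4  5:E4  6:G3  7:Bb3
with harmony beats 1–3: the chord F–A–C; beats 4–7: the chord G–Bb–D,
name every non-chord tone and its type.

The harmony at that moment is F major triad (F, A, C); G3 is not a chord tone.
It is approached by step up from F3 and left by step down to F3.
Step away and step back to the same note — a neighbor tone (upper neighbor).
The harmony at that moment is G minor triad (G, Bb, D); E4 is not a chord tone.
It is approached by step up from D4 and left by leap down to G3.
Step in, leap out — an escape tone.

G3 (beat 2) — neighbor tone; E4 (beat 5) — escape tone.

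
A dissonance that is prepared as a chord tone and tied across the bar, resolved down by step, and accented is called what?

Suspension.

Approach: by preparation — the pitch is first a chord tone, then held (tied or repeated) while the harmony changes under it. Departure: down by step. Metric position: strong.
A prepared dissonance that resolves downward by step — a suspension. (The same figure resolving upward would be a retardation.)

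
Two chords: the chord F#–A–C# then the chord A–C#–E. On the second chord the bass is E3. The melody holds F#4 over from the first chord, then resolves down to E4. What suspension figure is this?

At the second chord the bass is E3. The suspended F#4 lies a ninth above the bass; after resolving down by step to E4, the interval above the bass becomes an octave.
Suspension figures are named by those two intervals: 9–8.

9–8 suspension.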